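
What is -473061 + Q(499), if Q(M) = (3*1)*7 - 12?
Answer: -473052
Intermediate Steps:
Q(M) = 9 (Q(M) = 3*7 - 12 = 21 - 12 = 9)
-473061 + Q(499) = -473061 + 9 = -473052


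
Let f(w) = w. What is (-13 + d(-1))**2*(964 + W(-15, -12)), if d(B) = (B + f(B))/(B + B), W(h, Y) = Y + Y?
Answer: 135360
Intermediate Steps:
W(h, Y) = 2*Y
d(B) = 1 (d(B) = (B + B)/(B + B) = (2*B)/((2*B)) = (2*B)*(1/(2*B)) = 1)
(-13 + d(-1))**2*(964 + W(-15, -12)) = (-13 + 1)**2*(964 + 2*(-12)) = (-12)**2*(964 - 24) = 144*940 = 135360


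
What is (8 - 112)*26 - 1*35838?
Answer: -38542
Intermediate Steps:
(8 - 112)*26 - 1*35838 = -104*26 - 35838 = -2704 - 35838 = -38542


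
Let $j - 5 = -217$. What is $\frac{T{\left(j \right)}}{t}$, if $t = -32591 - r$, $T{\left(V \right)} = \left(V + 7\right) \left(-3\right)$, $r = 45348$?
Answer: $- \frac{615}{77939} \approx -0.0078908$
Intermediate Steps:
$j = -212$ ($j = 5 - 217 = -212$)
$T{\left(V \right)} = -21 - 3 V$ ($T{\left(V \right)} = \left(7 + V\right) \left(-3\right) = -21 - 3 V$)
$t = -77939$ ($t = -32591 - 45348 = -77939$)
$\frac{T{\left(j \right)}}{t} = \frac{-21 - -636}{-77939} = \left(-21 + 636\right) \left(- \frac{1}{77939}\right) = 615 \left(- \frac{1}{77939}\right) = - \frac{615}{77939}$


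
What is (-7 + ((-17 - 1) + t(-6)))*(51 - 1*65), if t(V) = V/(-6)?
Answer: 336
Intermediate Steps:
t(V) = -V/6 (t(V) = V*(-⅙) = -V/6)
(-7 + ((-17 - 1) + t(-6)))*(51 - 1*65) = (-7 + ((-17 - 1) - ⅙*(-6)))*(51 - 1*65) = (-7 + (-18 + 1))*(51 - 65) = (-7 - 17)*(-14) = -24*(-14) = 336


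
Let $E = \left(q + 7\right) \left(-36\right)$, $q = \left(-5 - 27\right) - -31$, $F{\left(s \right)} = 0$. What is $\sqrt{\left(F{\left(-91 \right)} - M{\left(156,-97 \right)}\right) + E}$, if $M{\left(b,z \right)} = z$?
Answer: $i \sqrt{119} \approx 10.909 i$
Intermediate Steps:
$q = -1$ ($q = -32 + 31 = -1$)
$E = -216$ ($E = \left(-1 + 7\right) \left(-36\right) = 6 \left(-36\right) = -216$)
$\sqrt{\left(F{\left(-91 \right)} - M{\left(156,-97 \right)}\right) + E} = \sqrt{\left(0 - -97\right) - 216} = \sqrt{\left(0 + 97\right) - 216} = \sqrt{97 - 216} = \sqrt{-119} = i \sqrt{119}$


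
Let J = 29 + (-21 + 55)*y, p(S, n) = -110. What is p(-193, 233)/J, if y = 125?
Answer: -10/389 ≈ -0.025707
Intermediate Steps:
J = 4279 (J = 29 + (-21 + 55)*125 = 29 + 34*125 = 29 + 4250 = 4279)
p(-193, 233)/J = -110/4279 = -110*1/4279 = -10/389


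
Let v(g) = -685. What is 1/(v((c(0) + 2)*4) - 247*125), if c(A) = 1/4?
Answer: -1/31560 ≈ -3.1686e-5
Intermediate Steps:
c(A) = 1/4
1/(v((c(0) + 2)*4) - 247*125) = 1/(-685 - 247*125) = 1/(-685 - 30875) = 1/(-31560) = -1/31560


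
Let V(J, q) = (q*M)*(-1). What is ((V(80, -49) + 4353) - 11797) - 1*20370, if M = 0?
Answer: -27814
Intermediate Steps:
V(J, q) = 0 (V(J, q) = (q*0)*(-1) = 0*(-1) = 0)
((V(80, -49) + 4353) - 11797) - 1*20370 = ((0 + 4353) - 11797) - 1*20370 = (4353 - 11797) - 20370 = -7444 - 20370 = -27814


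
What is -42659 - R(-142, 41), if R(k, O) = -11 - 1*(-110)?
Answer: -42758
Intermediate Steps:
R(k, O) = 99 (R(k, O) = -11 + 110 = 99)
-42659 - R(-142, 41) = -42659 - 1*99 = -42659 - 99 = -42758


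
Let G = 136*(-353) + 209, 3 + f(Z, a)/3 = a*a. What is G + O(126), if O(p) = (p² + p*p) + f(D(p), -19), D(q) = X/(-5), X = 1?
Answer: -14973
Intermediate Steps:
D(q) = -⅕ (D(q) = 1/(-5) = 1*(-⅕) = -⅕)
f(Z, a) = -9 + 3*a² (f(Z, a) = -9 + 3*(a*a) = -9 + 3*a²)
O(p) = 1074 + 2*p² (O(p) = (p² + p*p) + (-9 + 3*(-19)²) = (p² + p²) + (-9 + 3*361) = 2*p² + (-9 + 1083) = 2*p² + 1074 = 1074 + 2*p²)
G = -47799 (G = -48008 + 209 = -47799)
G + O(126) = -47799 + (1074 + 2*126²) = -47799 + (1074 + 2*15876) = -47799 + (1074 + 31752) = -47799 + 32826 = -14973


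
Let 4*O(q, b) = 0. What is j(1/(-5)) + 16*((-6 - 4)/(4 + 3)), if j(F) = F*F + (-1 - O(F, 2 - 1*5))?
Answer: -4168/175 ≈ -23.817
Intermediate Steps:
O(q, b) = 0 (O(q, b) = (¼)*0 = 0)
j(F) = -1 + F² (j(F) = F*F + (-1 - 1*0) = F² + (-1 + 0) = F² - 1 = -1 + F²)
j(1/(-5)) + 16*((-6 - 4)/(4 + 3)) = (-1 + (1/(-5))²) + 16*((-6 - 4)/(4 + 3)) = (-1 + (-⅕)²) + 16*(-10/7) = (-1 + 1/25) + 16*(-10*⅐) = -24/25 + 16*(-10/7) = -24/25 - 160/7 = -4168/175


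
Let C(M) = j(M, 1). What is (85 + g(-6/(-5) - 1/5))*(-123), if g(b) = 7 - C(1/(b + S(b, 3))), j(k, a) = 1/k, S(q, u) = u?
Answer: -10824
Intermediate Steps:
C(M) = 1/M
g(b) = 4 - b (g(b) = 7 - 1/(1/(b + 3)) = 7 - 1/(1/(3 + b)) = 7 - (3 + b) = 7 + (-3 - b) = 4 - b)
(85 + g(-6/(-5) - 1/5))*(-123) = (85 + (4 - (-6/(-5) - 1/5)))*(-123) = (85 + (4 - (-6*(-⅕) - 1*⅕)))*(-123) = (85 + (4 - (6/5 - ⅕)))*(-123) = (85 + (4 - 1*1))*(-123) = (85 + (4 - 1))*(-123) = (85 + 3)*(-123) = 88*(-123) = -10824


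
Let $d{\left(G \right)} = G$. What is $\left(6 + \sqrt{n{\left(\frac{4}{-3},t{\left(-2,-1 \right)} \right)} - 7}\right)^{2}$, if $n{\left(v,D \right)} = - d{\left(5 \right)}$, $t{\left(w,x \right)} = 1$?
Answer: $24 + 24 i \sqrt{3} \approx 24.0 + 41.569 i$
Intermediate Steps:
$n{\left(v,D \right)} = -5$ ($n{\left(v,D \right)} = \left(-1\right) 5 = -5$)
$\left(6 + \sqrt{n{\left(\frac{4}{-3},t{\left(-2,-1 \right)} \right)} - 7}\right)^{2} = \left(6 + \sqrt{-5 - 7}\right)^{2} = \left(6 + \sqrt{-12}\right)^{2} = \left(6 + 2 i \sqrt{3}\right)^{2}$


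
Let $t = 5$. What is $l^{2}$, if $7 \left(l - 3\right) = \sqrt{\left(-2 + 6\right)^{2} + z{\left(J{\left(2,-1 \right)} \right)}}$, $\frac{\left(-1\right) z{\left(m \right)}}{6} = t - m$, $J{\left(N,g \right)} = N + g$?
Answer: $\frac{433}{49} + \frac{12 i \sqrt{2}}{7} \approx 8.8367 + 2.4244 i$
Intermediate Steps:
$z{\left(m \right)} = -30 + 6 m$ ($z{\left(m \right)} = - 6 \left(5 - m\right) = -30 + 6 m$)
$l = 3 + \frac{2 i \sqrt{2}}{7}$ ($l = 3 + \frac{\sqrt{\left(-2 + 6\right)^{2} - \left(30 - 6 \left(2 - 1\right)\right)}}{7} = 3 + \frac{\sqrt{4^{2} + \left(-30 + 6 \cdot 1\right)}}{7} = 3 + \frac{\sqrt{16 + \left(-30 + 6\right)}}{7} = 3 + \frac{\sqrt{16 - 24}}{7} = 3 + \frac{\sqrt{-8}}{7} = 3 + \frac{2 i \sqrt{2}}{7} \approx 3.0 + 0.40406 i$)
$l^{2} = \left(3 + \frac{2 i \sqrt{2}}{7}\right)^{2}$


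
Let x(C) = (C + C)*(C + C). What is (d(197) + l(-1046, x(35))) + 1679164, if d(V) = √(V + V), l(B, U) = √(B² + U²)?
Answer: 1679164 + √394 + 2*√6276029 ≈ 1.6842e+6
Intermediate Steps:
x(C) = 4*C² (x(C) = (2*C)*(2*C) = 4*C²)
d(V) = √2*√V (d(V) = √(2*V) = √2*√V)
(d(197) + l(-1046, x(35))) + 1679164 = (√2*√197 + √((-1046)² + (4*35²)²)) + 1679164 = (√394 + √(1094116 + (4*1225)²)) + 1679164 = (√394 + √(1094116 + 4900²)) + 1679164 = (√394 + √(1094116 + 24010000)) + 1679164 = (√394 + √25104116) + 1679164 = (√394 + 2*√6276029) + 1679164 = 1679164 + √394 + 2*√6276029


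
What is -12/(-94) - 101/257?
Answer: -3205/12079 ≈ -0.26534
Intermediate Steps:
-12/(-94) - 101/257 = -12*(-1/94) - 101*1/257 = 6/47 - 101/257 = -3205/12079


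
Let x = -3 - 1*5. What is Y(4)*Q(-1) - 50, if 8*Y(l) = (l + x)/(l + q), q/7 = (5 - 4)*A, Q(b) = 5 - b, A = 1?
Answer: -553/11 ≈ -50.273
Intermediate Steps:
q = 7 (q = 7*((5 - 4)*1) = 7*(1*1) = 7*1 = 7)
x = -8 (x = -3 - 5 = -8)
Y(l) = (-8 + l)/(8*(7 + l)) (Y(l) = ((l - 8)/(l + 7))/8 = ((-8 + l)/(7 + l))/8 = (-8 + l)/(8*(7 + l)))
Y(4)*Q(-1) - 50 = ((-8 + 4)/(8*(7 + 4)))*(5 - 1*(-1)) - 50 = ((⅛)*(-4)/11)*(5 + 1) - 50 = ((⅛)*(1/11)*(-4))*6 - 50 = -1/22*6 - 50 = -3/11 - 50 = -553/11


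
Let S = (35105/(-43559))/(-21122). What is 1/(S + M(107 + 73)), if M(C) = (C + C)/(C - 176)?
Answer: 15594122/1403471575 ≈ 0.011111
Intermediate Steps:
M(C) = 2*C/(-176 + C) (M(C) = (2*C)/(-176 + C) = 2*C/(-176 + C))
S = 595/15594122 (S = (35105*(-1/43559))*(-1/21122) = -35105/43559*(-1/21122) = 595/15594122 ≈ 3.8155e-5)
1/(S + M(107 + 73)) = 1/(595/15594122 + 2*(107 + 73)/(-176 + (107 + 73))) = 1/(595/15594122 + 2*180/(-176 + 180)) = 1/(595/15594122 + 2*180/4) = 1/(595/15594122 + 2*180*(1/4)) = 1/(595/15594122 + 90) = 1/(1403471575/15594122) = 15594122/1403471575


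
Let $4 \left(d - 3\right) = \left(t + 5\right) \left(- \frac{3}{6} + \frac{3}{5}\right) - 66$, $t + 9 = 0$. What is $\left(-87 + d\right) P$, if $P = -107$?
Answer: $\frac{53821}{5} \approx 10764.0$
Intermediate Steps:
$t = -9$ ($t = -9 + 0 = -9$)
$d = - \frac{68}{5}$ ($d = 3 + \frac{\left(-9 + 5\right) \left(- \frac{3}{6} + \frac{3}{5}\right) - 66}{4} = 3 + \frac{- 4 \left(\left(-3\right) \frac{1}{6} + 3 \cdot \frac{1}{5}\right) - 66}{4} = 3 + \frac{- 4 \left(- \frac{1}{2} + \frac{3}{5}\right) - 66}{4} = 3 + \frac{\left(-4\right) \frac{1}{10} - 66}{4} = 3 + \frac{- \frac{2}{5} - 66}{4} = 3 + \frac{1}{4} \left(- \frac{332}{5}\right) = 3 - \frac{83}{5} = - \frac{68}{5} \approx -13.6$)
$\left(-87 + d\right) P = \left(-87 - \frac{68}{5}\right) \left(-107\right) = \left(- \frac{503}{5}\right) \left(-107\right) = \frac{53821}{5}$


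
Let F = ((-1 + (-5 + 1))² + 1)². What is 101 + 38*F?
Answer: 25789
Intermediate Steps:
F = 676 (F = ((-1 - 4)² + 1)² = ((-5)² + 1)² = (25 + 1)² = 26² = 676)
101 + 38*F = 101 + 38*676 = 101 + 25688 = 25789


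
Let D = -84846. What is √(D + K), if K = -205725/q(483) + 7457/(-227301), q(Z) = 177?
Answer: 2*I*√3867115951714552842/13410759 ≈ 293.27*I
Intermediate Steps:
K = -15587606038/13410759 (K = -205725/177 + 7457/(-227301) = -205725*1/177 + 7457*(-1/227301) = -68575/59 - 7457/227301 = -15587606038/13410759 ≈ -1162.3)
√(D + K) = √(-84846 - 15587606038/13410759) = √(-1153436864152/13410759) = 2*I*√3867115951714552842/13410759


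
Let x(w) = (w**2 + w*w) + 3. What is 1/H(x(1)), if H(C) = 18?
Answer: 1/18 ≈ 0.055556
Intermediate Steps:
x(w) = 3 + 2*w**2 (x(w) = (w**2 + w**2) + 3 = 2*w**2 + 3 = 3 + 2*w**2)
1/H(x(1)) = 1/18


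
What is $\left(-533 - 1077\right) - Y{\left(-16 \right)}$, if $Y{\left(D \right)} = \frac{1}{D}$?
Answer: $- \frac{25759}{16} \approx -1609.9$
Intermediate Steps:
$\left(-533 - 1077\right) - Y{\left(-16 \right)} = \left(-533 - 1077\right) - \frac{1}{-16} = \left(-533 - 1077\right) - - \frac{1}{16} = -1610 + \frac{1}{16} = - \frac{25759}{16}$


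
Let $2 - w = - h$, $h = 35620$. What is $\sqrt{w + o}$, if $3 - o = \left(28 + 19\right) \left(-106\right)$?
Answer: $\sqrt{40607} \approx 201.51$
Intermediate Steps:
$o = 4985$ ($o = 3 - \left(28 + 19\right) \left(-106\right) = 3 - 47 \left(-106\right) = 3 - -4982 = 3 + 4982 = 4985$)
$w = 35622$ ($w = 2 - \left(-1\right) 35620 = 2 - -35620 = 2 + 35620 = 35622$)
$\sqrt{w + o} = \sqrt{35622 + 4985} = \sqrt{40607}$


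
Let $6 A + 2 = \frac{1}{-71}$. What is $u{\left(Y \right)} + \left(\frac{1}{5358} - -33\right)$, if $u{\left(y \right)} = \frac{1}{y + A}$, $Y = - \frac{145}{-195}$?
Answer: $\frac{15892507}{448286} \approx 35.452$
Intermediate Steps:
$Y = \frac{29}{39}$ ($Y = \left(-145\right) \left(- \frac{1}{195}\right) = \frac{29}{39} \approx 0.74359$)
$A = - \frac{143}{426}$ ($A = - \frac{1}{3} + \frac{1}{6 \left(-71\right)} = - \frac{1}{3} + \frac{1}{6} \left(- \frac{1}{71}\right) = - \frac{1}{3} - \frac{1}{426} = - \frac{143}{426} \approx -0.33568$)
$u{\left(y \right)} = \frac{1}{- \frac{143}{426} + y}$ ($u{\left(y \right)} = \frac{1}{y - \frac{143}{426}} = \frac{1}{- \frac{143}{426} + y}$)
$u{\left(Y \right)} + \left(\frac{1}{5358} - -33\right) = \frac{426}{-143 + 426 \cdot \frac{29}{39}} + \left(\frac{1}{5358} - -33\right) = \frac{426}{-143 + \frac{4118}{13}} + \left(\frac{1}{5358} + 33\right) = \frac{426}{\frac{2259}{13}} + \frac{176815}{5358} = 426 \cdot \frac{13}{2259} + \frac{176815}{5358} = \frac{1846}{753} + \frac{176815}{5358} = \frac{15892507}{448286}$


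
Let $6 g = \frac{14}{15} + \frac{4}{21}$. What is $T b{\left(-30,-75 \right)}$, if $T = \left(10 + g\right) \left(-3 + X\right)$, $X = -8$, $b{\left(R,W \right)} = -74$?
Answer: $\frac{2612126}{315} \approx 8292.5$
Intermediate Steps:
$g = \frac{59}{315}$ ($g = \frac{\frac{14}{15} + \frac{4}{21}}{6} = \frac{1}{6} \cdot \frac{118}{105} = \frac{59}{315} \approx 0.1873$)
$T = - \frac{35299}{315}$ ($T = \left(10 + \frac{59}{315}\right) \left(-3 - 8\right) = \frac{3209}{315} \left(-11\right) = - \frac{35299}{315} \approx -112.06$)
$T b{\left(-30,-75 \right)} = \left(- \frac{35299}{315}\right) \left(-74\right) = \frac{2612126}{315}$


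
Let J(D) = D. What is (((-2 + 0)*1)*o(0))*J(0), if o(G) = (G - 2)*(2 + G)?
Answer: 0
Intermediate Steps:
o(G) = (-2 + G)*(2 + G)
(((-2 + 0)*1)*o(0))*J(0) = (((-2 + 0)*1)*(-4 + 0²))*0 = ((-2*1)*(-4 + 0))*0 = -2*(-4)*0 = 8*0 = 0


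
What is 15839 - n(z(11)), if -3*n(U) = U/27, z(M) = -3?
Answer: 427652/27 ≈ 15839.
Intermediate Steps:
n(U) = -U/81 (n(U) = -U/(3*27) = -U/81)
15839 - n(z(11)) = 15839 - (-1)*(-3)/81 = 15839 - 1*1/27 = 15839 - 1/27 = 427652/27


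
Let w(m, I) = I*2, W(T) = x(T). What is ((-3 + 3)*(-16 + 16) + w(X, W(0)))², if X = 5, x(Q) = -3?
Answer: 36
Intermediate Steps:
W(T) = -3
w(m, I) = 2*I
((-3 + 3)*(-16 + 16) + w(X, W(0)))² = ((-3 + 3)*(-16 + 16) + 2*(-3))² = (0*0 - 6)² = (0 - 6)² = (-6)² = 36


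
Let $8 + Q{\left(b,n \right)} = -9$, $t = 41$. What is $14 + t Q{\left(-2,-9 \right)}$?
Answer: $-683$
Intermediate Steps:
$Q{\left(b,n \right)} = -17$ ($Q{\left(b,n \right)} = -8 - 9 = -17$)
$14 + t Q{\left(-2,-9 \right)} = 14 + 41 \left(-17\right) = 14 - 697 = -683$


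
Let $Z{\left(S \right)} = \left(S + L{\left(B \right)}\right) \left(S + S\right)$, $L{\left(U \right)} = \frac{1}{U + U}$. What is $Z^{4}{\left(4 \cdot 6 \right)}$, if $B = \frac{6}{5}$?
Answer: $1886733005056$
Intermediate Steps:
$B = \frac{6}{5}$ ($B = 6 \cdot \frac{1}{5} = \frac{6}{5} \approx 1.2$)
$L{\left(U \right)} = \frac{1}{2 U}$
$Z{\left(S \right)} = 2 S \left(\frac{5}{12} + S\right)$ ($Z{\left(S \right)} = \left(S + \frac{1}{2 \cdot \frac{6}{5}}\right) \left(S + S\right) = \left(S + \frac{1}{2} \cdot \frac{5}{6}\right) 2 S = \left(S + \frac{5}{12}\right) 2 S = \left(\frac{5}{12} + S\right) 2 S = 2 S \left(\frac{5}{12} + S\right)$)
$Z^{4}{\left(4 \cdot 6 \right)} = \left(\frac{4 \cdot 6 \left(5 + 12 \cdot 4 \cdot 6\right)}{6}\right)^{4} = \left(\frac{1}{6} \cdot 24 \left(5 + 12 \cdot 24\right)\right)^{4} = \left(\frac{1}{6} \cdot 24 \left(5 + 288\right)\right)^{4} = \left(\frac{1}{6} \cdot 24 \cdot 293\right)^{4} = 1172^{4} = 1886733005056$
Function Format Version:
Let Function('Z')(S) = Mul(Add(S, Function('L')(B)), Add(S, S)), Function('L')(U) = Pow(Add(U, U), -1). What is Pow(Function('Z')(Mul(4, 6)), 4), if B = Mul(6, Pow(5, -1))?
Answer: 1886733005056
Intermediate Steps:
B = Rational(6, 5) (B = Mul(6, Rational(1, 5)) = Rational(6, 5) ≈ 1.2000)
Function('L')(U) = Mul(Rational(1, 2), Pow(U, -1)) (Function('L')(U) = Pow(Mul(2, U), -1) = Mul(Rational(1, 2), Pow(U, -1)))
Function('Z')(S) = Mul(2, S, Add(Rational(5, 12), S)) (Function('Z')(S) = Mul(Add(S, Mul(Rational(1, 2), Pow(Rational(6, 5), -1))), Add(S, S)) = Mul(Add(S, Mul(Rational(1, 2), Rational(5, 6))), Mul(2, S)) = Mul(Add(S, Rational(5, 12)), Mul(2, S)) = Mul(Add(Rational(5, 12), S), Mul(2, S)) = Mul(2, S, Add(Rational(5, 12), S)))
Pow(Function('Z')(Mul(4, 6)), 4) = Pow(Mul(Rational(1, 6), Mul(4, 6), Add(5, Mul(12, Mul(4, 6)))), 4) = Pow(Mul(Rational(1, 6), 24, Add(5, Mul(12, 24))), 4) = Pow(Mul(Rational(1, 6), 24, Add(5, 288)), 4) = Pow(Mul(Rational(1, 6), 24, 293), 4) = Pow(1172, 4) = 1886733005056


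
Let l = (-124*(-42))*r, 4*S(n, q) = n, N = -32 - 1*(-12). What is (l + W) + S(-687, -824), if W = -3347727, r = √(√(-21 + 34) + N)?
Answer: -13391595/4 + 5208*I*√(20 - √13) ≈ -3.3479e+6 + 21087.0*I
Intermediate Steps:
N = -20 (N = -32 + 12 = -20)
S(n, q) = n/4
r = √(-20 + √13) (r = √(√(-21 + 34) - 20) = √(√13 - 20) = √(-20 + √13) ≈ 4.049*I)
l = 5208*√(-20 + √13) (l = (-124*(-42))*√(-20 + √13) = 5208*√(-20 + √13) ≈ 21087.0*I)
(l + W) + S(-687, -824) = (5208*√(-20 + √13) - 3347727) + (¼)*(-687) = (-3347727 + 5208*√(-20 + √13)) - 687/4 = -13391595/4 + 5208*√(-20 + √13)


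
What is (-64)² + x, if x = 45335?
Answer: 49431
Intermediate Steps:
(-64)² + x = (-64)² + 45335 = 4096 + 45335 = 49431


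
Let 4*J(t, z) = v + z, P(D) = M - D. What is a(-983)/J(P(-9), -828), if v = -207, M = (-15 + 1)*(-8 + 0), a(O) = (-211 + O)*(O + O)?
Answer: -3129872/345 ≈ -9072.1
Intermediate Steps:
a(O) = 2*O*(-211 + O) (a(O) = (-211 + O)*(2*O) = 2*O*(-211 + O))
M = 112 (M = -14*(-8) = 112)
P(D) = 112 - D
J(t, z) = -207/4 + z/4 (J(t, z) = (-207 + z)/4 = -207/4 + z/4)
a(-983)/J(P(-9), -828) = (2*(-983)*(-211 - 983))/(-207/4 + (1/4)*(-828)) = (2*(-983)*(-1194))/(-207/4 - 207) = 2347404/(-1035/4) = 2347404*(-4/1035) = -3129872/345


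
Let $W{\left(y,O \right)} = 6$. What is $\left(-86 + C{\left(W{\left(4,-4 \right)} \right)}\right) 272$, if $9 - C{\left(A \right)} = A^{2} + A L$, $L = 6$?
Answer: $-40528$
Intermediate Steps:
$C{\left(A \right)} = 9 - A^{2} - 6 A$ ($C{\left(A \right)} = 9 - \left(A^{2} + A 6\right) = 9 - \left(A^{2} + 6 A\right) = 9 - A^{2} - 6 A$)
$\left(-86 + C{\left(W{\left(4,-4 \right)} \right)}\right) 272 = \left(-86 - 63\right) 272 = \left(-149\right) 272 = -40528$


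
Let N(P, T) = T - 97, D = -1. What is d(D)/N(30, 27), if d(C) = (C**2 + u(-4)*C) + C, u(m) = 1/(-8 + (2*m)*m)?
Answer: 1/1680 ≈ 0.00059524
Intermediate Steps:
u(m) = 1/(-8 + 2*m**2)
N(P, T) = -97 + T
d(C) = C**2 + 25*C/24 (d(C) = (C**2 + (1/(2*(-4 + (-4)**2)))*C) + C = (C**2 + (1/(2*(-4 + 16)))*C) + C = (C**2 + ((1/2)/12)*C) + C = (C**2 + ((1/2)*(1/12))*C) + C = (C**2 + C/24) + C = C**2 + 25*C/24)
d(D)/N(30, 27) = ((1/24)*(-1)*(25 + 24*(-1)))/(-97 + 27) = ((1/24)*(-1)*(25 - 24))/(-70) = ((1/24)*(-1)*1)*(-1/70) = -1/24*(-1/70) = 1/1680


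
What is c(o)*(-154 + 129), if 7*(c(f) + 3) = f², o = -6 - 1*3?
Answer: -1500/7 ≈ -214.29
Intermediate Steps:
o = -9 (o = -6 - 3 = -9)
c(f) = -3 + f²/7
c(o)*(-154 + 129) = (-3 + (⅐)*(-9)²)*(-154 + 129) = (-3 + (⅐)*81)*(-25) = (-3 + 81/7)*(-25) = (60/7)*(-25) = -1500/7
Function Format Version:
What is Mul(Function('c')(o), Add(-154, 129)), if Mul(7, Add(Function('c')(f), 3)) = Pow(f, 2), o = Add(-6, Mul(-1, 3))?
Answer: Rational(-1500, 7) ≈ -214.29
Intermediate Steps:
o = -9 (o = Add(-6, -3) = -9)
Function('c')(f) = Add(-3, Mul(Rational(1, 7), Pow(f, 2)))
Mul(Function('c')(o), Add(-154, 129)) = Mul(Add(-3, Mul(Rational(1, 7), Pow(-9, 2))), Add(-154, 129)) = Mul(Add(-3, Mul(Rational(1, 7), 81)), -25) = Mul(Add(-3, Rational(81, 7)), -25) = Mul(Rational(60, 7), -25) = Rational(-1500, 7)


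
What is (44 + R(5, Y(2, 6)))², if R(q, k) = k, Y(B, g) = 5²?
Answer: 4761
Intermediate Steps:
Y(B, g) = 25
(44 + R(5, Y(2, 6)))² = (44 + 25)² = 69² = 4761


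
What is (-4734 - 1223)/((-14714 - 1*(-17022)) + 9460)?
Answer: -5957/11768 ≈ -0.50620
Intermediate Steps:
(-4734 - 1223)/((-14714 - 1*(-17022)) + 9460) = -5957/((-14714 + 17022) + 9460) = -5957/(2308 + 9460) = -5957/11768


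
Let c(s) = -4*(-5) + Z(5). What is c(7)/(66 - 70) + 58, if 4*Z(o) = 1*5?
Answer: 843/16 ≈ 52.688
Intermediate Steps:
Z(o) = 5/4 (Z(o) = (1*5)/4 = (1/4)*5 = 5/4)
c(s) = 85/4 (c(s) = -4*(-5) + 5/4 = 20 + 5/4 = 85/4)
c(7)/(66 - 70) + 58 = (85/4)/(66 - 70) + 58 = (85/4)/(-4) + 58 = -1/4*85/4 + 58 = -85/16 + 58 = 843/16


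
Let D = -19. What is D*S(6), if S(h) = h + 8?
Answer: -266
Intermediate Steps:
S(h) = 8 + h
D*S(6) = -19*(8 + 6) = -19*14 = -266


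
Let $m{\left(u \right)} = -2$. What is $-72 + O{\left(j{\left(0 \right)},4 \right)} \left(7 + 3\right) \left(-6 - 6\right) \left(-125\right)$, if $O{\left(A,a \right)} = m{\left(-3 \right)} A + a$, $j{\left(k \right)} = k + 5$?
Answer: $-90072$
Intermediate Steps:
$j{\left(k \right)} = 5 + k$
$O{\left(A,a \right)} = a - 2 A$ ($O{\left(A,a \right)} = - 2 A + a = a - 2 A$)
$-72 + O{\left(j{\left(0 \right)},4 \right)} \left(7 + 3\right) \left(-6 - 6\right) \left(-125\right) = -72 + \left(4 - 2 \left(5 + 0\right)\right) \left(7 + 3\right) \left(-6 - 6\right) \left(-125\right) = -72 + \left(4 - 10\right) 10 \left(-12\right) \left(-125\right) = -72 + \left(4 - 10\right) \left(-120\right) \left(-125\right) = -72 + \left(-6\right) \left(-120\right) \left(-125\right) = -72 + 720 \left(-125\right) = -72 - 90000 = -90072$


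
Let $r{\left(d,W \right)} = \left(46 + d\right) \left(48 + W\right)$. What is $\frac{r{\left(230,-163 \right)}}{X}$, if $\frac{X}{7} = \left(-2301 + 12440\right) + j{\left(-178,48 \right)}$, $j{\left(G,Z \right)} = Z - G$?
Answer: $- \frac{2116}{4837} \approx -0.43746$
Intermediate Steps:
$X = 72555$ ($X = 7 \left(\left(-2301 + 12440\right) + \left(48 - -178\right)\right) = 7 \left(10139 + \left(48 + 178\right)\right) = 7 \left(10139 + 226\right) = 7 \cdot 10365 = 72555$)
$\frac{r{\left(230,-163 \right)}}{X} = \frac{2208 + 46 \left(-163\right) + 48 \cdot 230 - 37490}{72555} = \left(2208 - 7498 + 11040 - 37490\right) \frac{1}{72555} = \left(-31740\right) \frac{1}{72555} = - \frac{2116}{4837}$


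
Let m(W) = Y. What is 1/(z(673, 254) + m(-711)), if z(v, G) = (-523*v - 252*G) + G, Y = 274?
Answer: -1/415459 ≈ -2.4070e-6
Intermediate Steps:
z(v, G) = -523*v - 251*G
m(W) = 274
1/(z(673, 254) + m(-711)) = 1/((-523*673 - 251*254) + 274) = 1/((-351979 - 63754) + 274) = 1/(-415733 + 274) = 1/(-415459) = -1/415459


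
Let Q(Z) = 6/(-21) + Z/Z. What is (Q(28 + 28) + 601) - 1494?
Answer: -6246/7 ≈ -892.29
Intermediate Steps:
Q(Z) = 5/7 (Q(Z) = 6*(-1/21) + 1 = -2/7 + 1 = 5/7)
(Q(28 + 28) + 601) - 1494 = (5/7 + 601) - 1494 = 4212/7 - 1494 = -6246/7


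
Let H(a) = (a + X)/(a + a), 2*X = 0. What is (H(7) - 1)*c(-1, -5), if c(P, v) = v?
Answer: 5/2 ≈ 2.5000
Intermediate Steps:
X = 0 (X = (½)*0 = 0)
H(a) = ½ (H(a) = (a + 0)/(a + a) = a/((2*a)) = a*(1/(2*a)) = ½)
(H(7) - 1)*c(-1, -5) = (½ - 1)*(-5) = -½*(-5) = 5/2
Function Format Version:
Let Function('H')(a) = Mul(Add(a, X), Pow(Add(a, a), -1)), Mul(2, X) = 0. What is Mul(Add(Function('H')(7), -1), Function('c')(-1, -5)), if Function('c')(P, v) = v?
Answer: Rational(5, 2) ≈ 2.5000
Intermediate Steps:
X = 0 (X = Mul(Rational(1, 2), 0) = 0)
Function('H')(a) = Rational(1, 2) (Function('H')(a) = Mul(Add(a, 0), Pow(Add(a, a), -1)) = Mul(a, Pow(Mul(2, a), -1)) = Mul(a, Mul(Rational(1, 2), Pow(a, -1))) = Rational(1, 2))
Mul(Add(Function('H')(7), -1), Function('c')(-1, -5)) = Mul(Add(Rational(1, 2), -1), -5) = Mul(Rational(-1, 2), -5) = Rational(5, 2)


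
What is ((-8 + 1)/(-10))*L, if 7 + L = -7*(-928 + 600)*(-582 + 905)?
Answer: 5191207/10 ≈ 5.1912e+5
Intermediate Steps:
L = 741601 (L = -7 - 7*(-928 + 600)*(-582 + 905) = -7 - (-2296)*323 = -7 - 7*(-105944) = -7 + 741608 = 741601)
((-8 + 1)/(-10))*L = ((-8 + 1)/(-10))*741601 = -7*(-⅒)*741601 = (7/10)*741601 = 5191207/10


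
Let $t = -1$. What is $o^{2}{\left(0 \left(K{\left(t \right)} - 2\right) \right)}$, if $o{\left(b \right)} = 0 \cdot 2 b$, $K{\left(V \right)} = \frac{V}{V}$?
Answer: $0$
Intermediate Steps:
$K{\left(V \right)} = 1$
$o{\left(b \right)} = 0$ ($o{\left(b \right)} = 0 b = 0$)
$o^{2}{\left(0 \left(K{\left(t \right)} - 2\right) \right)} = 0^{2} = 0$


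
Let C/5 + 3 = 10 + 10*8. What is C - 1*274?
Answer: 161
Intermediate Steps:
C = 435 (C = -15 + 5*(10 + 10*8) = -15 + 5*(10 + 80) = -15 + 5*90 = -15 + 450 = 435)
C - 1*274 = 435 - 1*274 = 435 - 274 = 161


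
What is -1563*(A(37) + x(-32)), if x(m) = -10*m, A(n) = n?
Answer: -557991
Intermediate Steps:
-1563*(A(37) + x(-32)) = -1563*(37 - 10*(-32)) = -1563*(37 + 320) = -1563*357 = -557991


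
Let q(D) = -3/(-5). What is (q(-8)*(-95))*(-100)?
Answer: 5700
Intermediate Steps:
q(D) = ⅗ (q(D) = -3*(-⅕) = ⅗)
(q(-8)*(-95))*(-100) = ((⅗)*(-95))*(-100) = -57*(-100) = 5700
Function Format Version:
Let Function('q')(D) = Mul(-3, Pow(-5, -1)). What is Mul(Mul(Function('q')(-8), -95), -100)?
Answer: 5700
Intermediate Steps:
Function('q')(D) = Rational(3, 5) (Function('q')(D) = Mul(-3, Rational(-1, 5)) = Rational(3, 5))
Mul(Mul(Function('q')(-8), -95), -100) = Mul(Mul(Rational(3, 5), -95), -100) = Mul(-57, -100) = 5700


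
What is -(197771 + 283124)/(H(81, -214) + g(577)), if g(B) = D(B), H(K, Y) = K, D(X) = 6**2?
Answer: -480895/117 ≈ -4110.2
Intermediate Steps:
D(X) = 36
g(B) = 36
-(197771 + 283124)/(H(81, -214) + g(577)) = -(197771 + 283124)/(81 + 36) = -480895/117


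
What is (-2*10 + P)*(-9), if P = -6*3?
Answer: 342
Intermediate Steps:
P = -18
(-2*10 + P)*(-9) = (-2*10 - 18)*(-9) = (-20 - 18)*(-9) = -38*(-9) = 342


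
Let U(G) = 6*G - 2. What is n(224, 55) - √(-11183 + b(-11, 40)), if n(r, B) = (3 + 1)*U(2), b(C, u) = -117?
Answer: 40 - 10*I*√113 ≈ 40.0 - 106.3*I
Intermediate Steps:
U(G) = -2 + 6*G
n(r, B) = 40 (n(r, B) = (3 + 1)*(-2 + 6*2) = 4*(-2 + 12) = 4*10 = 40)
n(224, 55) - √(-11183 + b(-11, 40)) = 40 - √(-11183 - 117) = 40 - √(-11300) = 40 - 10*I*√113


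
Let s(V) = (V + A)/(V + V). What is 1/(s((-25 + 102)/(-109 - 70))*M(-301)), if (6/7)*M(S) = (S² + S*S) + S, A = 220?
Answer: -4/215453091 ≈ -1.8566e-8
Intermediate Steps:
s(V) = (220 + V)/(2*V) (s(V) = (V + 220)/(V + V) = (220 + V)/((2*V)) = (220 + V)*(1/(2*V)) = (220 + V)/(2*V))
M(S) = 7*S²/3 + 7*S/6 (M(S) = 7*((S² + S*S) + S)/6 = 7*((S² + S²) + S)/6 = 7*(2*S² + S)/6 = 7*(S + 2*S²)/6 = 7*S²/3 + 7*S/6)
1/(s((-25 + 102)/(-109 - 70))*M(-301)) = 1/((((220 + (-25 + 102)/(-109 - 70))/(2*(((-25 + 102)/(-109 - 70))))))*(((7/6)*(-301)*(1 + 2*(-301))))) = 1/((((220 + 77/(-179))/(2*((77/(-179))))))*(((7/6)*(-301)*(1 - 602)))) = 1/((((220 + 77*(-1/179))/(2*((77*(-1/179))))))*(((7/6)*(-301)*(-601)))) = 1/((((220 - 77/179)/(2*(-77/179))))*(1266307/6)) = (6/1266307)/((½)*(-179/77)*(39303/179)) = (6/1266307)/(-3573/14) = -14/3573*6/1266307 = -4/215453091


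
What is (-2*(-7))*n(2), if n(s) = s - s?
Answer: 0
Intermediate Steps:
n(s) = 0
(-2*(-7))*n(2) = -2*(-7)*0 = 14*0 = 0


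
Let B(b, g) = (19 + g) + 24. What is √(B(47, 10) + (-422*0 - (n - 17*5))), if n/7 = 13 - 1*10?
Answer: 3*√13 ≈ 10.817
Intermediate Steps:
B(b, g) = 43 + g
n = 21 (n = 7*(13 - 1*10) = 7*(13 - 10) = 7*3 = 21)
√(B(47, 10) + (-422*0 - (n - 17*5))) = √((43 + 10) + (-422*0 - (21 - 17*5))) = √(53 + (0 - (21 - 85))) = √(53 + (0 - 1*(-64))) = √(53 + (0 + 64)) = √(53 + 64) = √117 = 3*√13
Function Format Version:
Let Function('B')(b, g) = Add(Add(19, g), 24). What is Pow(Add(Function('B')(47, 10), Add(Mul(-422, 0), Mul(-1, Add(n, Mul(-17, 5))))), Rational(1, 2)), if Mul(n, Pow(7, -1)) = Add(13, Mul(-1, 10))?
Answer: Mul(3, Pow(13, Rational(1, 2))) ≈ 10.817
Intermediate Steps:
Function('B')(b, g) = Add(43, g)
n = 21 (n = Mul(7, Add(13, Mul(-1, 10))) = Mul(7, Add(13, -10)) = Mul(7, 3) = 21)
Pow(Add(Function('B')(47, 10), Add(Mul(-422, 0), Mul(-1, Add(n, Mul(-17, 5))))), Rational(1, 2)) = Pow(Add(Add(43, 10), Add(Mul(-422, 0), Mul(-1, Add(21, Mul(-17, 5))))), Rational(1, 2)) = Pow(Add(53, Add(0, Mul(-1, Add(21, -85)))), Rational(1, 2)) = Pow(Add(53, Add(0, Mul(-1, -64))), Rational(1, 2)) = Pow(Add(53, Add(0, 64)), Rational(1, 2)) = Pow(Add(53, 64), Rational(1, 2)) = Pow(117, Rational(1, 2)) = Mul(3, Pow(13, Rational(1, 2)))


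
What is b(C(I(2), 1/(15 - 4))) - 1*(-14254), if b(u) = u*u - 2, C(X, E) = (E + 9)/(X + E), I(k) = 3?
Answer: 4121328/289 ≈ 14261.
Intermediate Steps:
C(X, E) = (9 + E)/(E + X)
b(u) = -2 + u**2 (b(u) = u**2 - 2 = -2 + u**2)
b(C(I(2), 1/(15 - 4))) - 1*(-14254) = (-2 + ((9 + 1/(15 - 4))/(1/(15 - 4) + 3))**2) - 1*(-14254) = (-2 + ((9 + 1/11)/(1/11 + 3))**2) + 14254 = (-2 + ((100/11)/(34/11))**2) + 14254 = (-2 + ((11/34)*(100/11))**2) + 14254 = (-2 + (50/17)**2) + 14254 = (-2 + 2500/289) + 14254 = 1922/289 + 14254 = 4121328/289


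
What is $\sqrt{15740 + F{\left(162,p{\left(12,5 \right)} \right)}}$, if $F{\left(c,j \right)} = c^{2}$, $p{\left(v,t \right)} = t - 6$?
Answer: $32 \sqrt{41} \approx 204.9$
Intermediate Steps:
$p{\left(v,t \right)} = -6 + t$
$\sqrt{15740 + F{\left(162,p{\left(12,5 \right)} \right)}} = \sqrt{15740 + 162^{2}} = \sqrt{15740 + 26244} = \sqrt{41984} = 32 \sqrt{41}$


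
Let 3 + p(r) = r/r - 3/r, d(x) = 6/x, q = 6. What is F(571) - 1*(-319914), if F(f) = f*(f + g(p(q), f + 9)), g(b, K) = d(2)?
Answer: 647668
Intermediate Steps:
p(r) = -2 - 3/r (p(r) = -3 + (r/r - 3/r) = -3 + (1 - 3/r) = -2 - 3/r)
g(b, K) = 3 (g(b, K) = 6/2 = 6*(1/2) = 3)
F(f) = f*(3 + f) (F(f) = f*(f + 3) = f*(3 + f))
F(571) - 1*(-319914) = 571*(3 + 571) - 1*(-319914) = 571*574 + 319914 = 327754 + 319914 = 647668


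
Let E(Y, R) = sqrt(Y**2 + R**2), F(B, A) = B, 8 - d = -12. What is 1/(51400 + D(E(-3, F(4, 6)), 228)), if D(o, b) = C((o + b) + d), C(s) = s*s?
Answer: 1/115409 ≈ 8.6648e-6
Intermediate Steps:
d = 20 (d = 8 - 1*(-12) = 8 + 12 = 20)
E(Y, R) = sqrt(R**2 + Y**2)
C(s) = s**2
D(o, b) = (20 + b + o)**2 (D(o, b) = ((o + b) + 20)**2 = ((b + o) + 20)**2 = (20 + b + o)**2)
1/(51400 + D(E(-3, F(4, 6)), 228)) = 1/(51400 + (20 + 228 + sqrt(4**2 + (-3)**2))**2) = 1/(51400 + (20 + 228 + sqrt(16 + 9))**2) = 1/(51400 + (20 + 228 + sqrt(25))**2) = 1/(51400 + (20 + 228 + 5)**2) = 1/(51400 + 253**2) = 1/(51400 + 64009) = 1/115409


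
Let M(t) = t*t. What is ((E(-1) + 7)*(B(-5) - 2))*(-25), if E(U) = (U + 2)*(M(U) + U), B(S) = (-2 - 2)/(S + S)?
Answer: 280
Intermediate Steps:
M(t) = t²
B(S) = -2/S (B(S) = -4*1/(2*S) = -2/S)
E(U) = (2 + U)*(U + U²) (E(U) = (U + 2)*(U² + U) = (2 + U)*(U + U²))
((E(-1) + 7)*(B(-5) - 2))*(-25) = ((-(2 + (-1)² + 3*(-1)) + 7)*(-2/(-5) - 2))*(-25) = ((-(2 + 1 - 3) + 7)*(-2*(-⅕) - 2))*(-25) = ((-1*0 + 7)*(⅖ - 2))*(-25) = ((0 + 7)*(-8/5))*(-25) = (7*(-8/5))*(-25) = -56/5*(-25) = 280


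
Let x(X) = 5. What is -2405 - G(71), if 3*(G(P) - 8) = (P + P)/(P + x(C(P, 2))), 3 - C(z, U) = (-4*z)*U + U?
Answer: -275153/114 ≈ -2413.6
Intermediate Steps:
C(z, U) = 3 - U + 4*U*z (C(z, U) = 3 - ((-4*z)*U + U) = 3 - (-4*U*z + U) = 3 - (U - 4*U*z) = 3 + (-U + 4*U*z) = 3 - U + 4*U*z)
G(P) = 8 + 2*P/(3*(5 + P)) (G(P) = 8 + ((P + P)/(P + 5))/3 = 8 + ((2*P)/(5 + P))/3 = 8 + (2*P/(5 + P))/3 = 8 + 2*P/(3*(5 + P)))
-2405 - G(71) = -2405 - 2*(60 + 13*71)/(3*(5 + 71)) = -2405 - 2*(60 + 923)/(3*76) = -2405 - 2*983/(3*76) = -2405 - 1*983/114 = -2405 - 983/114 = -275153/114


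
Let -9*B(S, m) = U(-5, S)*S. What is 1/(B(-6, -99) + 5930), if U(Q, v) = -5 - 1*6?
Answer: 3/17768 ≈ 0.00016884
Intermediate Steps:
U(Q, v) = -11 (U(Q, v) = -5 - 6 = -11)
B(S, m) = 11*S/9 (B(S, m) = -(-11)*S/9 = 11*S/9)
1/(B(-6, -99) + 5930) = 1/((11/9)*(-6) + 5930) = 1/(-22/3 + 5930) = 1/(17768/3) = 3/17768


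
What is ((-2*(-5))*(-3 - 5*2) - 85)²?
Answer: 46225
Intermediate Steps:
((-2*(-5))*(-3 - 5*2) - 85)² = (10*(-3 - 10) - 85)² = (10*(-13) - 85)² = (-130 - 85)² = (-215)² = 46225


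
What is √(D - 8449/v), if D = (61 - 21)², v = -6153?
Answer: √1237286553/879 ≈ 40.017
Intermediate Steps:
D = 1600 (D = 40² = 1600)
√(D - 8449/v) = √(1600 - 8449/(-6153)) = √(1600 - 8449*(-1/6153)) = √(1600 + 1207/879) = √(1407607/879) = √1237286553/879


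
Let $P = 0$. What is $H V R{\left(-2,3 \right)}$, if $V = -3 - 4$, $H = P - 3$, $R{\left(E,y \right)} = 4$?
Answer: $84$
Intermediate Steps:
$H = -3$ ($H = 0 - 3 = -3$)
$V = -7$
$H V R{\left(-2,3 \right)} = \left(-3\right) \left(-7\right) 4 = 21 \cdot 4 = 84$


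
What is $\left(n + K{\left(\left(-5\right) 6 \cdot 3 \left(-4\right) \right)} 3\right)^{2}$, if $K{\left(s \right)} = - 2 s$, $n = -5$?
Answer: $4687225$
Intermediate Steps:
$\left(n + K{\left(\left(-5\right) 6 \cdot 3 \left(-4\right) \right)} 3\right)^{2} = \left(-5 + - 2 \left(-5\right) 6 \cdot 3 \left(-4\right) 3\right)^{2} = \left(-5 + - 2 \left(\left(-30\right) \left(-12\right)\right) 3\right)^{2} = \left(-5 + \left(-2\right) 360 \cdot 3\right)^{2} = \left(-5 - 2160\right)^{2} = \left(-2165\right)^{2} = 4687225$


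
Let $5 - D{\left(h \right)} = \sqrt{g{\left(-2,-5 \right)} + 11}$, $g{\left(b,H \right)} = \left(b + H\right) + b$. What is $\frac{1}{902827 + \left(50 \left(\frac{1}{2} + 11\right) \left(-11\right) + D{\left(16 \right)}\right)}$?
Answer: $\frac{896507}{803724801047} + \frac{\sqrt{2}}{803724801047} \approx 1.1154 \cdot 10^{-6}$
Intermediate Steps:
$g{\left(b,H \right)} = H + 2 b$ ($g{\left(b,H \right)} = \left(H + b\right) + b = H + 2 b$)
$D{\left(h \right)} = 5 - \sqrt{2}$ ($D{\left(h \right)} = 5 - \sqrt{\left(-5 + 2 \left(-2\right)\right) + 11} = 5 - \sqrt{\left(-5 - 4\right) + 11} = 5 - \sqrt{-9 + 11} = 5 - \sqrt{2}$)
$\frac{1}{902827 + \left(50 \left(\frac{1}{2} + 11\right) \left(-11\right) + D{\left(16 \right)}\right)} = \frac{1}{902827 + \left(50 \left(\frac{1}{2} + 11\right) \left(-11\right) + \left(5 - \sqrt{2}\right)\right)} = \frac{1}{902827 + \left(50 \cdot \frac{23}{2} \left(-11\right) + \left(5 - \sqrt{2}\right)\right)} = \frac{1}{902827 + \left(50 \left(- \frac{253}{2}\right) + \left(5 - \sqrt{2}\right)\right)} = \frac{1}{902827 - \left(6320 + \sqrt{2}\right)} = \frac{1}{896507 - \sqrt{2}}$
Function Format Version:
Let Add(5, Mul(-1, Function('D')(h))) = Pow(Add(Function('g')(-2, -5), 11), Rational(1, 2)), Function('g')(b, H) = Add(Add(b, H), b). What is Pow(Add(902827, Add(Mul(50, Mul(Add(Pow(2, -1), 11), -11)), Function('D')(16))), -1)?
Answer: Add(Rational(896507, 803724801047), Mul(Rational(1, 803724801047), Pow(2, Rational(1, 2)))) ≈ 1.1154e-6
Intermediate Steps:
Function('g')(b, H) = Add(H, Mul(2, b)) (Function('g')(b, H) = Add(Add(H, b), b) = Add(H, Mul(2, b)))
Function('D')(h) = Add(5, Mul(-1, Pow(2, Rational(1, 2)))) (Function('D')(h) = Add(5, Mul(-1, Pow(Add(Add(-5, Mul(2, -2)), 11), Rational(1, 2)))) = Add(5, Mul(-1, Pow(Add(Add(-5, -4), 11), Rational(1, 2)))) = Add(5, Mul(-1, Pow(Add(-9, 11), Rational(1, 2)))) = Add(5, Mul(-1, Pow(2, Rational(1, 2)))))
Pow(Add(902827, Add(Mul(50, Mul(Add(Pow(2, -1), 11), -11)), Function('D')(16))), -1) = Pow(Add(902827, Add(Mul(50, Mul(Add(Pow(2, -1), 11), -11)), Add(5, Mul(-1, Pow(2, Rational(1, 2)))))), -1) = Pow(Add(902827, Add(Mul(50, Mul(Add(Rational(1, 2), 11), -11)), Add(5, Mul(-1, Pow(2, Rational(1, 2)))))), -1) = Pow(Add(902827, Add(Mul(50, Mul(Rational(23, 2), -11)), Add(5, Mul(-1, Pow(2, Rational(1, 2)))))), -1) = Pow(Add(902827, Add(Mul(50, Rational(-253, 2)), Add(5, Mul(-1, Pow(2, Rational(1, 2)))))), -1) = Pow(Add(902827, Add(-6325, Add(5, Mul(-1, Pow(2, Rational(1, 2)))))), -1) = Pow(Add(902827, Add(-6320, Mul(-1, Pow(2, Rational(1, 2))))), -1) = Pow(Add(896507, Mul(-1, Pow(2, Rational(1, 2)))), -1)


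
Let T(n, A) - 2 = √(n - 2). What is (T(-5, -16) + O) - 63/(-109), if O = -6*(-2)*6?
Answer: 8129/109 + I*√7 ≈ 74.578 + 2.6458*I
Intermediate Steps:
O = 72 (O = 12*6 = 72)
T(n, A) = 2 + √(-2 + n) (T(n, A) = 2 + √(n - 2) = 2 + √(-2 + n))
(T(-5, -16) + O) - 63/(-109) = ((2 + √(-2 - 5)) + 72) - 63/(-109) = ((2 + √(-7)) + 72) - 63*(-1/109) = ((2 + I*√7) + 72) + 63/109 = (74 + I*√7) + 63/109 = 8129/109 + I*√7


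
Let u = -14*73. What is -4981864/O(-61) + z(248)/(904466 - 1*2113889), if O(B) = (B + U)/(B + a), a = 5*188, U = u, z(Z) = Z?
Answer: 1765378004920768/436601703 ≈ 4.0435e+6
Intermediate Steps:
u = -1022
U = -1022
a = 940
O(B) = (-1022 + B)/(940 + B) (O(B) = (B - 1022)/(B + 940) = (-1022 + B)/(940 + B))
-4981864/O(-61) + z(248)/(904466 - 1*2113889) = -4981864*(940 - 61)/(-1022 - 61) + 248/(904466 - 1*2113889) = -4981864/(-1083/879) + 248/(904466 - 2113889) = -4981864/((1/879)*(-1083)) + 248/(-1209423) = -4981864/(-361/293) + 248*(-1/1209423) = -4981864*(-293/361) - 248/1209423 = 1459686152/361 - 248/1209423 = 1765378004920768/436601703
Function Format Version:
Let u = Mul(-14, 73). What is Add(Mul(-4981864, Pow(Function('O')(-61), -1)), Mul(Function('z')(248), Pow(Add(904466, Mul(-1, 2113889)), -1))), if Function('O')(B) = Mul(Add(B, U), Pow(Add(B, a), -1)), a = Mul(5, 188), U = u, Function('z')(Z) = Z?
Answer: Rational(1765378004920768, 436601703) ≈ 4.0435e+6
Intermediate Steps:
u = -1022
U = -1022
a = 940
Function('O')(B) = Mul(Pow(Add(940, B), -1), Add(-1022, B)) (Function('O')(B) = Mul(Add(B, -1022), Pow(Add(B, 940), -1)) = Mul(Add(-1022, B), Pow(Add(940, B), -1)) = Mul(Pow(Add(940, B), -1), Add(-1022, B)))
Add(Mul(-4981864, Pow(Function('O')(-61), -1)), Mul(Function('z')(248), Pow(Add(904466, Mul(-1, 2113889)), -1))) = Add(Mul(-4981864, Pow(Mul(Pow(Add(940, -61), -1), Add(-1022, -61)), -1)), Mul(248, Pow(Add(904466, Mul(-1, 2113889)), -1))) = Add(Mul(-4981864, Pow(Mul(Pow(879, -1), -1083), -1)), Mul(248, Pow(Add(904466, -2113889), -1))) = Add(Mul(-4981864, Pow(Mul(Rational(1, 879), -1083), -1)), Mul(248, Pow(-1209423, -1))) = Add(Mul(-4981864, Pow(Rational(-361, 293), -1)), Mul(248, Rational(-1, 1209423))) = Add(Mul(-4981864, Rational(-293, 361)), Rational(-248, 1209423)) = Add(Rational(1459686152, 361), Rational(-248, 1209423)) = Rational(1765378004920768, 436601703)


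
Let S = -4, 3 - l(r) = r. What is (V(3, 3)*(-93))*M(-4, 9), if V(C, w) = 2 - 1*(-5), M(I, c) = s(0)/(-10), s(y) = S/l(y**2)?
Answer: -434/5 ≈ -86.800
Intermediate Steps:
l(r) = 3 - r
s(y) = -4/(3 - y**2)
M(I, c) = 2/15 (M(I, c) = (4/(-3 + 0**2))/(-10) = (4/(-3 + 0))*(-1/10) = (4/(-3))*(-1/10) = (4*(-1/3))*(-1/10) = -4/3*(-1/10) = 2/15)
V(C, w) = 7 (V(C, w) = 2 + 5 = 7)
(V(3, 3)*(-93))*M(-4, 9) = (7*(-93))*(2/15) = -651*2/15 = -434/5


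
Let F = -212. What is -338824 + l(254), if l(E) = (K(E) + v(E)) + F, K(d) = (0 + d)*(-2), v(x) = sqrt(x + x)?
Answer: -339544 + 2*sqrt(127) ≈ -3.3952e+5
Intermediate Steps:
v(x) = sqrt(2)*sqrt(x) (v(x) = sqrt(2*x) = sqrt(2)*sqrt(x))
K(d) = -2*d (K(d) = d*(-2) = -2*d)
l(E) = -212 - 2*E + sqrt(2)*sqrt(E) (l(E) = (-2*E + sqrt(2)*sqrt(E)) - 212 = -212 - 2*E + sqrt(2)*sqrt(E))
-338824 + l(254) = -338824 + (-212 - 2*254 + sqrt(2)*sqrt(254)) = -338824 + (-212 - 508 + 2*sqrt(127)) = -338824 + (-720 + 2*sqrt(127)) = -339544 + 2*sqrt(127)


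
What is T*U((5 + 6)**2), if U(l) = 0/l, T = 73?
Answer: 0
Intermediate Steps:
U(l) = 0
T*U((5 + 6)**2) = 73*0 = 0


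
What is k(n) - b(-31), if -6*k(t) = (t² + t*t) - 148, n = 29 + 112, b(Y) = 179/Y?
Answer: -613480/93 ≈ -6596.6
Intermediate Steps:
n = 141
k(t) = 74/3 - t²/3 (k(t) = -((t² + t*t) - 148)/6 = -((t² + t²) - 148)/6 = -(2*t² - 148)/6 = -(-148 + 2*t²)/6 = 74/3 - t²/3)
k(n) - b(-31) = (74/3 - ⅓*141²) - 179/(-31) = (74/3 - ⅓*19881) - 179*(-1)/31 = (74/3 - 6627) - 1*(-179/31) = -19807/3 + 179/31 = -613480/93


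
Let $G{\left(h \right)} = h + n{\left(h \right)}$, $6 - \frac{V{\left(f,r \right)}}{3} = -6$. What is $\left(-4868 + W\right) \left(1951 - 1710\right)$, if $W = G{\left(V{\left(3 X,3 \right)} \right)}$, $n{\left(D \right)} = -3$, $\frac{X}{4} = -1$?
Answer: $-1165235$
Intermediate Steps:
$X = -4$ ($X = 4 \left(-1\right) = -4$)
$V{\left(f,r \right)} = 36$ ($V{\left(f,r \right)} = 18 - -18 = 18 + 18 = 36$)
$G{\left(h \right)} = -3 + h$ ($G{\left(h \right)} = h - 3 = -3 + h$)
$W = 33$ ($W = -3 + 36 = 33$)
$\left(-4868 + W\right) \left(1951 - 1710\right) = \left(-4868 + 33\right) \left(1951 - 1710\right) = \left(-4835\right) 241 = -1165235$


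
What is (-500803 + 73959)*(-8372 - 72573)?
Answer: 34550887580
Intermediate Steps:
(-500803 + 73959)*(-8372 - 72573) = -426844*(-80945) = 34550887580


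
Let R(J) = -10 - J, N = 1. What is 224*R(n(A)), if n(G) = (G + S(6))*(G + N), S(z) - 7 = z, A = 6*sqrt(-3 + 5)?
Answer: -21280 - 18816*sqrt(2) ≈ -47890.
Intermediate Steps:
A = 6*sqrt(2) ≈ 8.4853
S(z) = 7 + z
n(G) = (1 + G)*(13 + G) (n(G) = (G + (7 + 6))*(G + 1) = (G + 13)*(1 + G) = (13 + G)*(1 + G) = (1 + G)*(13 + G))
224*R(n(A)) = 224*(-10 - (13 + (6*sqrt(2))**2 + 14*(6*sqrt(2)))) = 224*(-10 - (13 + 72 + 84*sqrt(2))) = 224*(-10 - (85 + 84*sqrt(2))) = 224*(-10 + (-85 - 84*sqrt(2))) = 224*(-95 - 84*sqrt(2)) = -21280 - 18816*sqrt(2)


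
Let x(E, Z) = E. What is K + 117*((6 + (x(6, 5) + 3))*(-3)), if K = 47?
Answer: -5218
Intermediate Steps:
K + 117*((6 + (x(6, 5) + 3))*(-3)) = 47 + 117*((6 + (6 + 3))*(-3)) = 47 + 117*((6 + 9)*(-3)) = 47 + 117*(15*(-3)) = 47 + 117*(-45) = 47 - 5265 = -5218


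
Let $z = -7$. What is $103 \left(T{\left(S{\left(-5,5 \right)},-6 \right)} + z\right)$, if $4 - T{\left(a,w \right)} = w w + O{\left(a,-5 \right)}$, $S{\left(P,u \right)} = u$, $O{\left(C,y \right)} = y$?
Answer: $-3502$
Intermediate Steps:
$T{\left(a,w \right)} = 9 - w^{2}$ ($T{\left(a,w \right)} = 4 - \left(w w - 5\right) = 4 - \left(w^{2} - 5\right) = 4 - \left(-5 + w^{2}\right) = 9 - w^{2}$)
$103 \left(T{\left(S{\left(-5,5 \right)},-6 \right)} + z\right) = 103 \left(\left(9 - \left(-6\right)^{2}\right) - 7\right) = 103 \left(\left(9 - 36\right) - 7\right) = 103 \left(-27 - 7\right) = 103 \left(-34\right) = -3502$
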